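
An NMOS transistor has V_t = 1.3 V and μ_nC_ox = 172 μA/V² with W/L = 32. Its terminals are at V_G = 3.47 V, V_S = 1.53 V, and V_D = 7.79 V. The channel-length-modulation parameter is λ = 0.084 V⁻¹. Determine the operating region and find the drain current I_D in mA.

Saturation; I_D = 1.72 mA

V_GS = V_G − V_S = 3.47 − 1.53 = 1.94 V; V_DS = V_D − V_S = 7.79 − 1.53 = 6.26 V.
k_n = μ_nC_ox · (W/L) = 5.504 mA/V².
V_ov = V_GS − V_t = 1.94 − 1.3 = 0.64 V.
Since V_DS = 6.26 V ≥ V_ov = 0.64 V, the device is in saturation.
I_D = ½ k_n V_ov² (1 + λ V_DS) = 0.5 × 5.504 × 0.64² × (1 + 0.084 × 6.26) = 1.72 mA.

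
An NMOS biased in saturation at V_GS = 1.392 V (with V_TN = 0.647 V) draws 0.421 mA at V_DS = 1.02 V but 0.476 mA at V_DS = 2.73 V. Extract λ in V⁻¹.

With V_GS fixed, I_D ∝ (1 + λ V_DS) in saturation, so I_D2/I_D1 = (1 + λ V_DS2)/(1 + λ V_DS1).
0.476/0.421 = 1.131 = (1 + 2.73 λ)/(1 + 1.02 λ).
Solving: λ (I_D1 V_DS2 − I_D2 V_DS1) = I_D2 − I_D1, so λ = (0.476 − 0.421) / (0.421 × 2.73 − 0.476 × 1.02) = 0.055 / 0.664 = 0.0829 V⁻¹.

λ = 0.0829 V⁻¹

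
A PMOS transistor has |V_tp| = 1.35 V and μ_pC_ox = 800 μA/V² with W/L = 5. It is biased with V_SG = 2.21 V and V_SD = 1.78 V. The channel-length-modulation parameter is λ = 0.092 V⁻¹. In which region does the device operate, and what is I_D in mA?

k_p = μ_pC_ox · (W/L) = 4 mA/V².
V_ov = V_SG − |V_tp| = 2.21 − 1.35 = 0.86 V.
Since V_SD = 1.78 V ≥ V_ov = 0.86 V, the device is in saturation.
I_D = ½ k_p V_ov² (1 + λ V_SD) = 0.5 × 4 × 0.86² × (1 + 0.092 × 1.78) = 1.72 mA.

Saturation; I_D = 1.72 mA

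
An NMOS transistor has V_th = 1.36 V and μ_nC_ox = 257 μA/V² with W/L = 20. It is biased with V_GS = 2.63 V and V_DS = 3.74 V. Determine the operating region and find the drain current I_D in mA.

Saturation; I_D = 4.15 mA

k_n = μ_nC_ox · (W/L) = 5.14 mA/V².
V_ov = V_GS − V_th = 2.63 − 1.36 = 1.27 V.
Since V_DS = 3.74 V ≥ V_ov = 1.27 V, the device is in saturation.
I_D = ½ k_n V_ov² = 0.5 × 5.14 × 1.27² = 4.15 mA.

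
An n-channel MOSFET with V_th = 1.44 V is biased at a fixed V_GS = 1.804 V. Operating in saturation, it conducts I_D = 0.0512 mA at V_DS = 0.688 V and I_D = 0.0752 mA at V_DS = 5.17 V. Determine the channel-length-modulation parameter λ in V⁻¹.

With V_GS fixed, I_D ∝ (1 + λ V_DS) in saturation, so I_D2/I_D1 = (1 + λ V_DS2)/(1 + λ V_DS1).
0.0752/0.0512 = 1.469 = (1 + 5.17 λ)/(1 + 0.688 λ).
Solving: λ (I_D1 V_DS2 − I_D2 V_DS1) = I_D2 − I_D1, so λ = (0.0752 − 0.0512) / (0.0512 × 5.17 − 0.0752 × 0.688) = 0.024 / 0.213 = 0.113 V⁻¹.

λ = 0.113 V⁻¹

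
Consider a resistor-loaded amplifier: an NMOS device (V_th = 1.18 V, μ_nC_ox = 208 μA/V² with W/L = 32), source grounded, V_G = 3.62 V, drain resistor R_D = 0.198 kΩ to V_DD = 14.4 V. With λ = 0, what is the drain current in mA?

V_GS = V_G = 3.62 V, so V_ov = 3.62 − 1.18 = 2.44 V.
k_n = μ_nC_ox · (W/L) = 6.656 mA/V².
Assume saturation: I_D = ½ k_n V_ov² = 0.5 × 6.656 × 2.44² = 19.8 mA, giving V_DS = V_DD − I_D R_D = 14.4 − 19.8 × 0.198 = 10.5 V.
V_DS = 10.5 V ≥ V_ov = 2.44 V, confirming saturation.

I_D = 19.8 mA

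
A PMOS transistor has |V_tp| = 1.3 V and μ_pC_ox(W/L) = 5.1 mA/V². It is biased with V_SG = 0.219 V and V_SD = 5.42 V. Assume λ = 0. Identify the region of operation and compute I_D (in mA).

Cutoff; I_D = 0 mA

V_SG = 0.219 V < |V_tp| = 1.3 V, so the transistor is in cutoff.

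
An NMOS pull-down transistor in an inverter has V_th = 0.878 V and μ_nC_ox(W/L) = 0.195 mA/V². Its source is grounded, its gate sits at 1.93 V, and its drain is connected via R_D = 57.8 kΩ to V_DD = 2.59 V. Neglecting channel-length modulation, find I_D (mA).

V_GS = V_G = 1.93 V, so V_ov = 1.93 − 0.878 = 1.05 V.
Assume saturation: I_D = ½ k_n V_ov² = 0.5 × 0.195 × 1.05² = 0.108 mA, giving V_DS = V_DD − I_D R_D = 2.59 − 0.108 × 57.8 = -3.65 V.
But -3.65 V < V_ov = 1.05 V, so the device is actually in triode.
In triode I_D = k_n[V_ov V_DS − ½ V_DS²] and I_D = (V_DD − V_DS)/R_D. Equating: 5.64 V_DS² − 12.86 V_DS + 2.59 = 0, giving V_DS = 0.223 V (the root below V_ov).
I_D = (2.59 − 0.223) / 57.8 = 0.0409 mA.

I_D = 0.0409 mA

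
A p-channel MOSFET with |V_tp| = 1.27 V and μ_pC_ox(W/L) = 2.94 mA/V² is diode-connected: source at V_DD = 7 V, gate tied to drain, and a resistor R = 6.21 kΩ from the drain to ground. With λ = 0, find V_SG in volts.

V_SG = 2.01 V

With gate tied to drain, V_SG = V_SD ≥ V_SG − |V_tp|, so the device is in saturation.
KCL at the drain: ½ k_p (V_SG − |V_tp|)² = (V_DD − V_SG)/R.
Let x = V_SG − 1.27. Then 9.13 x² + x − 5.73 = 0, giving x = 0.739 V (positive root), so V_SG = 2.01 V.
I_D = (V_DD − V_SG)/R = (7 − 2.01) / 6.21 = 0.804 mA.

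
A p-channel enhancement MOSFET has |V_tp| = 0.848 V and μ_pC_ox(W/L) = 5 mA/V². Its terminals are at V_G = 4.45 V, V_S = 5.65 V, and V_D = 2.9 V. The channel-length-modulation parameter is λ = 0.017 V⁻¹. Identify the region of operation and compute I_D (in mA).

V_SG = V_S − V_G = 5.65 − 4.45 = 1.2 V; V_SD = V_S − V_D = 5.65 − 2.9 = 2.75 V.
V_ov = V_SG − |V_tp| = 1.2 − 0.848 = 0.352 V.
Since V_SD = 2.75 V ≥ V_ov = 0.352 V, the device is in saturation.
I_D = ½ k_p V_ov² (1 + λ V_SD) = 0.5 × 5 × 0.352² × (1 + 0.017 × 2.75) = 0.324 mA.

Saturation; I_D = 0.324 mA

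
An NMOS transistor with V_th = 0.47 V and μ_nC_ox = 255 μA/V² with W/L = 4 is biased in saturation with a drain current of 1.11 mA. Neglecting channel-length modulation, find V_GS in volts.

k_n = μ_nC_ox · (W/L) = 1.02 mA/V².
In saturation I_D = ½ k_n (V_GS − V_th)², so V_GS − V_th = √(2 I_D / k_n) = √(2 × 1.11 / 1.02) = 1.48 V.
V_GS = 0.47 + 1.48 = 1.95 V.

V_GS = 1.95 V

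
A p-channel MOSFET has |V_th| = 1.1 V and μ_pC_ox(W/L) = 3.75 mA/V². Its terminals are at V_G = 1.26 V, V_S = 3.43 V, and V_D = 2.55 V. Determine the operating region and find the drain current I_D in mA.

V_SG = V_S − V_G = 3.43 − 1.26 = 2.17 V; V_SD = V_S − V_D = 3.43 − 2.55 = 0.88 V.
V_ov = V_SG − |V_th| = 2.17 − 1.1 = 1.07 V.
Since V_SD = 0.88 V < V_ov = 1.07 V, the device is in the triode region.
I_D = k_p [V_ov · V_SD − ½ V_SD²] = 3.75 × [1.07 × 0.88 − 0.5 × 0.88²] = 2.08 mA.

Triode; I_D = 2.08 mA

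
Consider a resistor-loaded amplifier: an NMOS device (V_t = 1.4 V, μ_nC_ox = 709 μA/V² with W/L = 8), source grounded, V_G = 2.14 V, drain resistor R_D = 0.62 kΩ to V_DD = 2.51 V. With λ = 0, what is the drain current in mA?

V_GS = V_G = 2.14 V, so V_ov = 2.14 − 1.4 = 0.74 V.
k_n = μ_nC_ox · (W/L) = 5.672 mA/V².
Assume saturation: I_D = ½ k_n V_ov² = 0.5 × 5.672 × 0.74² = 1.55 mA, giving V_DS = V_DD − I_D R_D = 2.51 − 1.55 × 0.62 = 1.55 V.
V_DS = 1.55 V ≥ V_ov = 0.74 V, confirming saturation.

I_D = 1.55 mA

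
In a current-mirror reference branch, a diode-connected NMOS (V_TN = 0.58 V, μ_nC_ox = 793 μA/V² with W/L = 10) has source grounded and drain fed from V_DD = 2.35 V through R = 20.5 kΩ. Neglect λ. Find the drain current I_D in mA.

With gate tied to drain, V_GS = V_DS ≥ V_GS − V_TN, so the device is in saturation.
k_n = μ_nC_ox · (W/L) = 7.93 mA/V².
KCL at the drain: ½ k_n (V_GS − V_TN)² = (V_DD − V_GS)/R.
Let x = V_GS − 0.58. Then 81.3 x² + x − 1.77 = 0, giving x = 0.142 V (positive root), so V_GS = 0.722 V.
I_D = (V_DD − V_GS)/R = (2.35 − 0.722) / 20.5 = 0.0794 mA.

I_D = 0.0794 mA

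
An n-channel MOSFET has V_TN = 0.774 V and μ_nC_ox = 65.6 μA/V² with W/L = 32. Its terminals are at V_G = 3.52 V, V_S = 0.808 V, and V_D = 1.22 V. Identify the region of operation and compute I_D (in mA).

Triode; I_D = 1.50 mA

V_GS = V_G − V_S = 3.52 − 0.808 = 2.71 V; V_DS = V_D − V_S = 1.22 − 0.808 = 0.412 V.
k_n = μ_nC_ox · (W/L) = 2.099 mA/V².
V_ov = V_GS − V_TN = 2.71 − 0.774 = 1.94 V.
Since V_DS = 0.412 V < V_ov = 1.94 V, the device is in the triode region.
I_D = k_n [V_ov · V_DS − ½ V_DS²] = 2.099 × [1.94 × 0.412 − 0.5 × 0.412²] = 1.5 mA.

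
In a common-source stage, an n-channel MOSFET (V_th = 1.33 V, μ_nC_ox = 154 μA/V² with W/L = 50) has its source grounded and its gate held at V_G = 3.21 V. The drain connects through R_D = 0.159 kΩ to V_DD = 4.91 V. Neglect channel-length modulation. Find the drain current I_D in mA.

V_GS = V_G = 3.21 V, so V_ov = 3.21 − 1.33 = 1.88 V.
k_n = μ_nC_ox · (W/L) = 7.7 mA/V².
Assume saturation: I_D = ½ k_n V_ov² = 0.5 × 7.7 × 1.88² = 13.6 mA, giving V_DS = V_DD − I_D R_D = 4.91 − 13.6 × 0.159 = 2.75 V.
V_DS = 2.75 V ≥ V_ov = 1.88 V, confirming saturation.

I_D = 13.6 mA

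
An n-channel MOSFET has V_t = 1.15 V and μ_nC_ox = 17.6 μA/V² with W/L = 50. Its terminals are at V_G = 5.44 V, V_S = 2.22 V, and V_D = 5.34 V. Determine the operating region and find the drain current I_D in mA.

V_GS = V_G − V_S = 5.44 − 2.22 = 3.22 V; V_DS = V_D − V_S = 5.34 − 2.22 = 3.12 V.
k_n = μ_nC_ox · (W/L) = 0.88 mA/V².
V_ov = V_GS − V_t = 3.22 − 1.15 = 2.07 V.
Since V_DS = 3.12 V ≥ V_ov = 2.07 V, the device is in saturation.
I_D = ½ k_n V_ov² = 0.5 × 0.88 × 2.07² = 1.89 mA.

Saturation; I_D = 1.89 mA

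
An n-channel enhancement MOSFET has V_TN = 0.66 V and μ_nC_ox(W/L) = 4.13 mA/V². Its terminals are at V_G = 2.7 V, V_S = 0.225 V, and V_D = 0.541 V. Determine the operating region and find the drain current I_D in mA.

V_GS = V_G − V_S = 2.7 − 0.225 = 2.48 V; V_DS = V_D − V_S = 0.541 − 0.225 = 0.316 V.
V_ov = V_GS − V_TN = 2.48 − 0.66 = 1.81 V.
Since V_DS = 0.316 V < V_ov = 1.81 V, the device is in the triode region.
I_D = k_n [V_ov · V_DS − ½ V_DS²] = 4.13 × [1.81 × 0.316 − 0.5 × 0.316²] = 2.16 mA.

Triode; I_D = 2.16 mA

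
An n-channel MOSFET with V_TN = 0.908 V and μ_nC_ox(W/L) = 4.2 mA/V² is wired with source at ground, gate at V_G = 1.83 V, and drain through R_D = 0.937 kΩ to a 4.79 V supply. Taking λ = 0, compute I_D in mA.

V_GS = V_G = 1.83 V, so V_ov = 1.83 − 0.908 = 0.922 V.
Assume saturation: I_D = ½ k_n V_ov² = 0.5 × 4.2 × 0.922² = 1.79 mA, giving V_DS = V_DD − I_D R_D = 4.79 − 1.79 × 0.937 = 3.12 V.
V_DS = 3.12 V ≥ V_ov = 0.922 V, confirming saturation.

I_D = 1.79 mA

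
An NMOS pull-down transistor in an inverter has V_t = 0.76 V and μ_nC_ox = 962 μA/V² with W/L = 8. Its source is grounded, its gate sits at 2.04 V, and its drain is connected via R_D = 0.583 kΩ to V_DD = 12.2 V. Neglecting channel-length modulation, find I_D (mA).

V_GS = V_G = 2.04 V, so V_ov = 2.04 − 0.76 = 1.28 V.
k_n = μ_nC_ox · (W/L) = 7.696 mA/V².
Assume saturation: I_D = ½ k_n V_ov² = 0.5 × 7.696 × 1.28² = 6.3 mA, giving V_DS = V_DD − I_D R_D = 12.2 − 6.3 × 0.583 = 8.52 V.
V_DS = 8.52 V ≥ V_ov = 1.28 V, confirming saturation.

I_D = 6.30 mA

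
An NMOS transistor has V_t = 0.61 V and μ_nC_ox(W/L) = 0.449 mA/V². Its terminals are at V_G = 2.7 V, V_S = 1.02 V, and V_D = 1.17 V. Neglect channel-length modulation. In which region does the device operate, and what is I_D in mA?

Triode; I_D = 0.0670 mA

V_GS = V_G − V_S = 2.7 − 1.02 = 1.68 V; V_DS = V_D − V_S = 1.17 − 1.02 = 0.15 V.
V_ov = V_GS − V_t = 1.68 − 0.61 = 1.07 V.
Since V_DS = 0.15 V < V_ov = 1.07 V, the device is in the triode region.
I_D = k_n [V_ov · V_DS − ½ V_DS²] = 0.449 × [1.07 × 0.15 − 0.5 × 0.15²] = 0.067 mA.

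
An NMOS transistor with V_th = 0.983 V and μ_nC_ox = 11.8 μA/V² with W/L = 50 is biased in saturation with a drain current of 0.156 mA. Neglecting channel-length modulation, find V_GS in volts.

V_GS = 1.71 V

k_n = μ_nC_ox · (W/L) = 0.59 mA/V².
In saturation I_D = ½ k_n (V_GS − V_th)², so V_GS − V_th = √(2 I_D / k_n) = √(2 × 0.156 / 0.59) = 0.727 V.
V_GS = 0.983 + 0.727 = 1.71 V.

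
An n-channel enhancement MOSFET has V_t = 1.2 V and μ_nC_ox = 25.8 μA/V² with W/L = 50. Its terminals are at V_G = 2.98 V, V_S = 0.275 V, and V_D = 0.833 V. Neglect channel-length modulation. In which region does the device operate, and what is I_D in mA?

V_GS = V_G − V_S = 2.98 − 0.275 = 2.71 V; V_DS = V_D − V_S = 0.833 − 0.275 = 0.558 V.
k_n = μ_nC_ox · (W/L) = 1.29 mA/V².
V_ov = V_GS − V_t = 2.71 − 1.2 = 1.51 V.
Since V_DS = 0.558 V < V_ov = 1.51 V, the device is in the triode region.
I_D = k_n [V_ov · V_DS − ½ V_DS²] = 1.29 × [1.51 × 0.558 − 0.5 × 0.558²] = 0.882 mA.

Triode; I_D = 0.882 mA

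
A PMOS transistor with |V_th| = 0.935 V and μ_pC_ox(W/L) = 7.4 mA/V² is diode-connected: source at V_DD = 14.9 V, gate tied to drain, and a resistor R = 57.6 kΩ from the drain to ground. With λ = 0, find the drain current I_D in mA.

I_D = 0.238 mA

With gate tied to drain, V_SG = V_SD ≥ V_SG − |V_th|, so the device is in saturation.
KCL at the drain: ½ k_p (V_SG − |V_th|)² = (V_DD − V_SG)/R.
Let x = V_SG − 0.935. Then 213 x² + x − 13.96 = 0, giving x = 0.254 V (positive root), so V_SG = 1.19 V.
I_D = (V_DD − V_SG)/R = (14.9 − 1.19) / 57.6 = 0.238 mA.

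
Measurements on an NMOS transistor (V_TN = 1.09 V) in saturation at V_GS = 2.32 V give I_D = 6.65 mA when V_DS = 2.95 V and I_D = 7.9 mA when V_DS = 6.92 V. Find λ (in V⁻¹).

With V_GS fixed, I_D ∝ (1 + λ V_DS) in saturation, so I_D2/I_D1 = (1 + λ V_DS2)/(1 + λ V_DS1).
7.9/6.65 = 1.188 = (1 + 6.92 λ)/(1 + 2.95 λ).
Solving: λ (I_D1 V_DS2 − I_D2 V_DS1) = I_D2 − I_D1, so λ = (7.9 − 6.65) / (6.65 × 6.92 − 7.9 × 2.95) = 1.25 / 22.7 = 0.055 V⁻¹.

λ = 0.0550 V⁻¹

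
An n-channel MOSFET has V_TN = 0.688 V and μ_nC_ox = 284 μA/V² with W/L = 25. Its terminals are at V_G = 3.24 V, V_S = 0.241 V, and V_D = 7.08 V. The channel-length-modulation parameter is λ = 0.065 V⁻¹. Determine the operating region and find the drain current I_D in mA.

Saturation; I_D = 27.4 mA

V_GS = V_G − V_S = 3.24 − 0.241 = 3 V; V_DS = V_D − V_S = 7.08 − 0.241 = 6.84 V.
k_n = μ_nC_ox · (W/L) = 7.1 mA/V².
V_ov = V_GS − V_TN = 3 − 0.688 = 2.31 V.
Since V_DS = 6.84 V ≥ V_ov = 2.31 V, the device is in saturation.
I_D = ½ k_n V_ov² (1 + λ V_DS) = 0.5 × 7.1 × 2.31² × (1 + 0.065 × 6.84) = 27.4 mA.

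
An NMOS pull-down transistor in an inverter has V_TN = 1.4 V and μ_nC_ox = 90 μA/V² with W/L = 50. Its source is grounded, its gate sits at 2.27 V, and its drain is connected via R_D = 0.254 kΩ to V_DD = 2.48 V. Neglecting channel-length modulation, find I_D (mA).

I_D = 1.70 mA

V_GS = V_G = 2.27 V, so V_ov = 2.27 − 1.4 = 0.87 V.
k_n = μ_nC_ox · (W/L) = 4.5 mA/V².
Assume saturation: I_D = ½ k_n V_ov² = 0.5 × 4.5 × 0.87² = 1.7 mA, giving V_DS = V_DD − I_D R_D = 2.48 − 1.7 × 0.254 = 2.05 V.
V_DS = 2.05 V ≥ V_ov = 0.87 V, confirming saturation.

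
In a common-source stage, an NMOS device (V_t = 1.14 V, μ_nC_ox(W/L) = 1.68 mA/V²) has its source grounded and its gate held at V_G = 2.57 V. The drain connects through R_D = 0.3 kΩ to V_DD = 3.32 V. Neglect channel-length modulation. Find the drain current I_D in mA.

I_D = 1.72 mA

V_GS = V_G = 2.57 V, so V_ov = 2.57 − 1.14 = 1.43 V.
Assume saturation: I_D = ½ k_n V_ov² = 0.5 × 1.68 × 1.43² = 1.72 mA, giving V_DS = V_DD − I_D R_D = 3.32 − 1.72 × 0.3 = 2.8 V.
V_DS = 2.8 V ≥ V_ov = 1.43 V, confirming saturation.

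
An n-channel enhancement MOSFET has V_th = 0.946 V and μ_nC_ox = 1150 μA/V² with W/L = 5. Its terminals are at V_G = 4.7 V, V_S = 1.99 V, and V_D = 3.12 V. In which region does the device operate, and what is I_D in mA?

Triode; I_D = 7.79 mA

V_GS = V_G − V_S = 4.7 − 1.99 = 2.71 V; V_DS = V_D − V_S = 3.12 − 1.99 = 1.13 V.
k_n = μ_nC_ox · (W/L) = 5.75 mA/V².
V_ov = V_GS − V_th = 2.71 − 0.946 = 1.76 V.
Since V_DS = 1.13 V < V_ov = 1.76 V, the device is in the triode region.
I_D = k_n [V_ov · V_DS − ½ V_DS²] = 5.75 × [1.76 × 1.13 − 0.5 × 1.13²] = 7.79 mA.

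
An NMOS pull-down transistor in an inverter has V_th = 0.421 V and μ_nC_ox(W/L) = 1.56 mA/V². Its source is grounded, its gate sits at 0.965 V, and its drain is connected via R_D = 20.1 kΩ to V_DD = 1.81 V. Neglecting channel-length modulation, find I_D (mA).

I_D = 0.0845 mA

V_GS = V_G = 0.965 V, so V_ov = 0.965 − 0.421 = 0.544 V.
Assume saturation: I_D = ½ k_n V_ov² = 0.5 × 1.56 × 0.544² = 0.231 mA, giving V_DS = V_DD − I_D R_D = 1.81 − 0.231 × 20.1 = -2.83 V.
But -2.83 V < V_ov = 0.544 V, so the device is actually in triode.
In triode I_D = k_n[V_ov V_DS − ½ V_DS²] and I_D = (V_DD − V_DS)/R_D. Equating: 15.7 V_DS² − 18.06 V_DS + 1.81 = 0, giving V_DS = 0.111 V (the root below V_ov).
I_D = (1.81 − 0.111) / 20.1 = 0.0845 mA.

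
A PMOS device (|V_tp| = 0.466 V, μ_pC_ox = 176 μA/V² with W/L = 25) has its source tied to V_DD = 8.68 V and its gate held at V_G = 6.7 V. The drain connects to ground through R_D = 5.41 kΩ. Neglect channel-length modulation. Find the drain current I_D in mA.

I_D = 1.56 mA

V_SG = V_DD − V_G = 8.68 − 6.7 = 1.98 V, so V_ov = 1.98 − 0.466 = 1.51 V.
k_p = μ_pC_ox · (W/L) = 4.4 mA/V².
Assume saturation: I_D = ½ k_p V_ov² = 0.5 × 4.4 × 1.51² = 5.04 mA, giving V_SD = V_DD − I_D R_D = 8.68 − 5.04 × 5.41 = -18.6 V.
But -18.6 V < V_ov = 1.51 V, so the device is actually in triode.
In triode I_D = k_p[V_ov V_SD − ½ V_SD²] and I_D = (V_DD − V_SD)/R_D. Equating: 11.9 V_SD² − 37.04 V_SD + 8.68 = 0, giving V_SD = 0.255 V (the root below V_ov).
I_D = (8.68 − 0.255) / 5.41 = 1.56 mA.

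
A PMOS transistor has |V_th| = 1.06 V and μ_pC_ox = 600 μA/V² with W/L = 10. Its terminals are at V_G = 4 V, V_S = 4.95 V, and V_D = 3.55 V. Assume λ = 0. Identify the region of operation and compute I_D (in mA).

Cutoff; I_D = 0 mA

V_SG = V_S − V_G = 4.95 − 4 = 0.95 V; V_SD = V_S − V_D = 4.95 − 3.55 = 1.4 V.
V_SG = 0.95 V < |V_th| = 1.06 V, so the transistor is in cutoff.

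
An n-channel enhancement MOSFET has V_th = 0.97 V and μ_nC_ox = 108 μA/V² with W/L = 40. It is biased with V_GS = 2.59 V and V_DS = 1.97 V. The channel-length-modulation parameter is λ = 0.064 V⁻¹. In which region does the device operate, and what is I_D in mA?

k_n = μ_nC_ox · (W/L) = 4.32 mA/V².
V_ov = V_GS − V_th = 2.59 − 0.97 = 1.62 V.
Since V_DS = 1.97 V ≥ V_ov = 1.62 V, the device is in saturation.
I_D = ½ k_n V_ov² (1 + λ V_DS) = 0.5 × 4.32 × 1.62² × (1 + 0.064 × 1.97) = 6.38 mA.

Saturation; I_D = 6.38 mA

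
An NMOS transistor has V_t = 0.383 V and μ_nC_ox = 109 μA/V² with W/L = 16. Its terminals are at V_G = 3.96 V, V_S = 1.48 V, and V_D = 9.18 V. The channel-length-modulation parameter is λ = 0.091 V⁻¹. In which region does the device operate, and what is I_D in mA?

Saturation; I_D = 6.52 mA

V_GS = V_G − V_S = 3.96 − 1.48 = 2.48 V; V_DS = V_D − V_S = 9.18 − 1.48 = 7.7 V.
k_n = μ_nC_ox · (W/L) = 1.744 mA/V².
V_ov = V_GS − V_t = 2.48 − 0.383 = 2.1 V.
Since V_DS = 7.7 V ≥ V_ov = 2.1 V, the device is in saturation.
I_D = ½ k_n V_ov² (1 + λ V_DS) = 0.5 × 1.744 × 2.1² × (1 + 0.091 × 7.7) = 6.52 mA.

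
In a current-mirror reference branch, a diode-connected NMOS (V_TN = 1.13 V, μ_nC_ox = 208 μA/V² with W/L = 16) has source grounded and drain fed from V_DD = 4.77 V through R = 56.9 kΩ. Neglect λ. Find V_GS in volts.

With gate tied to drain, V_GS = V_DS ≥ V_GS − V_TN, so the device is in saturation.
k_n = μ_nC_ox · (W/L) = 3.328 mA/V².
KCL at the drain: ½ k_n (V_GS − V_TN)² = (V_DD − V_GS)/R.
Let x = V_GS − 1.13. Then 94.7 x² + x − 3.64 = 0, giving x = 0.191 V (positive root), so V_GS = 1.32 V.
I_D = (V_DD − V_GS)/R = (4.77 − 1.32) / 56.9 = 0.0606 mA.

V_GS = 1.32 V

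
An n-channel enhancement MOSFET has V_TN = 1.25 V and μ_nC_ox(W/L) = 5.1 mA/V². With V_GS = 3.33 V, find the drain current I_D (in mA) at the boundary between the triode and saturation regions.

At the boundary V_DS = V_ov = V_GS − V_TN = 3.33 − 1.25 = 2.08 V.
I_D = ½ k_n V_ov² = 0.5 × 5.1 × 2.08² = 11 mA.

I_D = 11.0 mA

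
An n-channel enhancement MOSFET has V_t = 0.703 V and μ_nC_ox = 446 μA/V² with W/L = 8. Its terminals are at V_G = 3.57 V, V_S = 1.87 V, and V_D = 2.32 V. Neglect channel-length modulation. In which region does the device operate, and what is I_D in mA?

V_GS = V_G − V_S = 3.57 − 1.87 = 1.7 V; V_DS = V_D − V_S = 2.32 − 1.87 = 0.45 V.
k_n = μ_nC_ox · (W/L) = 3.568 mA/V².
V_ov = V_GS − V_t = 1.7 − 0.703 = 0.997 V.
Since V_DS = 0.45 V < V_ov = 0.997 V, the device is in the triode region.
I_D = k_n [V_ov · V_DS − ½ V_DS²] = 3.568 × [0.997 × 0.45 − 0.5 × 0.45²] = 1.24 mA.

Triode; I_D = 1.24 mA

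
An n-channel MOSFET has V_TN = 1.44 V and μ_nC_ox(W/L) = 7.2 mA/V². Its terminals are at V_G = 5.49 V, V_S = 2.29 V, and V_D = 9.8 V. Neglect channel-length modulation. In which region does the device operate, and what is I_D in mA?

V_GS = V_G − V_S = 5.49 − 2.29 = 3.2 V; V_DS = V_D − V_S = 9.8 − 2.29 = 7.51 V.
V_ov = V_GS − V_TN = 3.2 − 1.44 = 1.76 V.
Since V_DS = 7.51 V ≥ V_ov = 1.76 V, the device is in saturation.
I_D = ½ k_n V_ov² = 0.5 × 7.2 × 1.76² = 11.2 mA.

Saturation; I_D = 11.2 mA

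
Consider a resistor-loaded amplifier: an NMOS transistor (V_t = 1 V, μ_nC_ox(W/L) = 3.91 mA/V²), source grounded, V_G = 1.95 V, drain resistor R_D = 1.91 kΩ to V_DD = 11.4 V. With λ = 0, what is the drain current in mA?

V_GS = V_G = 1.95 V, so V_ov = 1.95 − 1 = 0.95 V.
Assume saturation: I_D = ½ k_n V_ov² = 0.5 × 3.91 × 0.95² = 1.76 mA, giving V_DS = V_DD − I_D R_D = 11.4 − 1.76 × 1.91 = 8.03 V.
V_DS = 8.03 V ≥ V_ov = 0.95 V, confirming saturation.

I_D = 1.76 mA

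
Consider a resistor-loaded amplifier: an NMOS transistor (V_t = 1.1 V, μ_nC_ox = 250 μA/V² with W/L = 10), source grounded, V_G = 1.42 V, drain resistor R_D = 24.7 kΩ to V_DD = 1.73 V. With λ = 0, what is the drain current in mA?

V_GS = V_G = 1.42 V, so V_ov = 1.42 − 1.1 = 0.32 V.
k_n = μ_nC_ox · (W/L) = 2.5 mA/V².
Assume saturation: I_D = ½ k_n V_ov² = 0.5 × 2.5 × 0.32² = 0.128 mA, giving V_DS = V_DD − I_D R_D = 1.73 − 0.128 × 24.7 = -1.43 V.
But -1.43 V < V_ov = 0.32 V, so the device is actually in triode.
In triode I_D = k_n[V_ov V_DS − ½ V_DS²] and I_D = (V_DD − V_DS)/R_D. Equating: 30.9 V_DS² − 20.76 V_DS + 1.73 = 0, giving V_DS = 0.0975 V (the root below V_ov).
I_D = (1.73 − 0.0975) / 24.7 = 0.0661 mA.

I_D = 0.0661 mA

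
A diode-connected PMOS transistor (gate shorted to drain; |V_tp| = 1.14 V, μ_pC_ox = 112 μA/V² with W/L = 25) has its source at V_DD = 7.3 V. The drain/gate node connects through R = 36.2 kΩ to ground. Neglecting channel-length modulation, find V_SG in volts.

V_SG = 1.48 V

With gate tied to drain, V_SG = V_SD ≥ V_SG − |V_tp|, so the device is in saturation.
k_p = μ_pC_ox · (W/L) = 2.8 mA/V².
KCL at the drain: ½ k_p (V_SG − |V_tp|)² = (V_DD − V_SG)/R.
Let x = V_SG − 1.14. Then 50.7 x² + x − 6.16 = 0, giving x = 0.339 V (positive root), so V_SG = 1.48 V.
I_D = (V_DD − V_SG)/R = (7.3 − 1.48) / 36.2 = 0.161 mA.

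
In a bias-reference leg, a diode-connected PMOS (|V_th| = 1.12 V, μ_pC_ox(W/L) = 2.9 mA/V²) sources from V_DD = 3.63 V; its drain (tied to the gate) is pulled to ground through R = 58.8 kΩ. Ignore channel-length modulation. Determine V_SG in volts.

With gate tied to drain, V_SG = V_SD ≥ V_SG − |V_th|, so the device is in saturation.
KCL at the drain: ½ k_p (V_SG − |V_th|)² = (V_DD − V_SG)/R.
Let x = V_SG − 1.12. Then 85.3 x² + x − 2.51 = 0, giving x = 0.166 V (positive root), so V_SG = 1.29 V.
I_D = (V_DD − V_SG)/R = (3.63 − 1.29) / 58.8 = 0.0399 mA.

V_SG = 1.29 V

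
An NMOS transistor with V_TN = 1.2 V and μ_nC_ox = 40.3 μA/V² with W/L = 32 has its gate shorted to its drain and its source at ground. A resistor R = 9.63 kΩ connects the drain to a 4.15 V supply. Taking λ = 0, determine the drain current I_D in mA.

I_D = 0.243 mA

With gate tied to drain, V_GS = V_DS ≥ V_GS − V_TN, so the device is in saturation.
k_n = μ_nC_ox · (W/L) = 1.29 mA/V².
KCL at the drain: ½ k_n (V_GS − V_TN)² = (V_DD − V_GS)/R.
Let x = V_GS − 1.2. Then 6.21 x² + x − 2.95 = 0, giving x = 0.613 V (positive root), so V_GS = 1.81 V.
I_D = (V_DD − V_GS)/R = (4.15 − 1.81) / 9.63 = 0.243 mA.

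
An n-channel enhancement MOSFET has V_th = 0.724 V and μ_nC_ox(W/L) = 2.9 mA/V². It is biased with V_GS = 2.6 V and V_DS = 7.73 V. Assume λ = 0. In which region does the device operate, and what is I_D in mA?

V_ov = V_GS − V_th = 2.6 − 0.724 = 1.88 V.
Since V_DS = 7.73 V ≥ V_ov = 1.88 V, the device is in saturation.
I_D = ½ k_n V_ov² = 0.5 × 2.9 × 1.88² = 5.1 mA.

Saturation; I_D = 5.10 mA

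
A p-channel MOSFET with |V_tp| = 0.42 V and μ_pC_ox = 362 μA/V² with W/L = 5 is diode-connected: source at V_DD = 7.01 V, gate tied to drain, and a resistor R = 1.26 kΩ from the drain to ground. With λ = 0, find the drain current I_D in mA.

With gate tied to drain, V_SG = V_SD ≥ V_SG − |V_tp|, so the device is in saturation.
k_p = μ_pC_ox · (W/L) = 1.81 mA/V².
KCL at the drain: ½ k_p (V_SG − |V_tp|)² = (V_DD − V_SG)/R.
Let x = V_SG − 0.42. Then 1.14 x² + x − 6.59 = 0, giving x = 2.01 V (positive root), so V_SG = 2.43 V.
I_D = (V_DD − V_SG)/R = (7.01 − 2.43) / 1.26 = 3.64 mA.

I_D = 3.64 mA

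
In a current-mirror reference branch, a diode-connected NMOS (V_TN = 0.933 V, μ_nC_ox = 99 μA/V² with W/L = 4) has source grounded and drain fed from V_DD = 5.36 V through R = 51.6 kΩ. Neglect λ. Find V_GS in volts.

V_GS = 1.54 V

With gate tied to drain, V_GS = V_DS ≥ V_GS − V_TN, so the device is in saturation.
k_n = μ_nC_ox · (W/L) = 0.396 mA/V².
KCL at the drain: ½ k_n (V_GS − V_TN)² = (V_DD − V_GS)/R.
Let x = V_GS − 0.933. Then 10.2 x² + x − 4.427 = 0, giving x = 0.611 V (positive root), so V_GS = 1.54 V.
I_D = (V_DD − V_GS)/R = (5.36 − 1.54) / 51.6 = 0.074 mA.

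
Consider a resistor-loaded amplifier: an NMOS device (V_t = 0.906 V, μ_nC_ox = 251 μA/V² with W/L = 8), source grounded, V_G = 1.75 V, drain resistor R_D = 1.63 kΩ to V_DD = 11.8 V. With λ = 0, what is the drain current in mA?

V_GS = V_G = 1.75 V, so V_ov = 1.75 − 0.906 = 0.844 V.
k_n = μ_nC_ox · (W/L) = 2.008 mA/V².
Assume saturation: I_D = ½ k_n V_ov² = 0.5 × 2.008 × 0.844² = 0.715 mA, giving V_DS = V_DD − I_D R_D = 11.8 − 0.715 × 1.63 = 10.6 V.
V_DS = 10.6 V ≥ V_ov = 0.844 V, confirming saturation.

I_D = 0.715 mA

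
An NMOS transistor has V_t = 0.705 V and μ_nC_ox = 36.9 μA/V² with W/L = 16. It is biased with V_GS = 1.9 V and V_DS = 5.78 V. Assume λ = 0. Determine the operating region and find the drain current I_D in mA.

Saturation; I_D = 0.422 mA

k_n = μ_nC_ox · (W/L) = 0.5904 mA/V².
V_ov = V_GS − V_t = 1.9 − 0.705 = 1.19 V.
Since V_DS = 5.78 V ≥ V_ov = 1.19 V, the device is in saturation.
I_D = ½ k_n V_ov² = 0.5 × 0.5904 × 1.19² = 0.422 mA.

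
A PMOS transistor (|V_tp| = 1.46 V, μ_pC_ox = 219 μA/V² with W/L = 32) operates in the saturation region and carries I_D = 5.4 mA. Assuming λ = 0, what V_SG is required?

k_p = μ_pC_ox · (W/L) = 7.008 mA/V².
In saturation I_D = ½ k_p (V_SG − |V_tp|)², so V_SG − |V_tp| = √(2 I_D / k_p) = √(2 × 5.4 / 7.008) = 1.24 V.
V_SG = 1.46 + 1.24 = 2.7 V.

V_SG = 2.70 V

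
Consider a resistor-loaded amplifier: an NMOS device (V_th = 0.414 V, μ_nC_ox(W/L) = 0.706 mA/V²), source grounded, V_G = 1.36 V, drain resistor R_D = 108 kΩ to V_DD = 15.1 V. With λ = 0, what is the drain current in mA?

I_D = 0.138 mA

V_GS = V_G = 1.36 V, so V_ov = 1.36 − 0.414 = 0.946 V.
Assume saturation: I_D = ½ k_n V_ov² = 0.5 × 0.706 × 0.946² = 0.316 mA, giving V_DS = V_DD − I_D R_D = 15.1 − 0.316 × 108 = -19 V.
But -19 V < V_ov = 0.946 V, so the device is actually in triode.
In triode I_D = k_n[V_ov V_DS − ½ V_DS²] and I_D = (V_DD − V_DS)/R_D. Equating: 38.1 V_DS² − 73.13 V_DS + 15.1 = 0, giving V_DS = 0.235 V (the root below V_ov).
I_D = (15.1 − 0.235) / 108 = 0.138 mA.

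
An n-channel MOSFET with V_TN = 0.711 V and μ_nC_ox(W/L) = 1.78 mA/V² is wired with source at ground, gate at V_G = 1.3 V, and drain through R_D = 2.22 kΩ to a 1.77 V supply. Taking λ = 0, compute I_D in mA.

I_D = 0.309 mA

V_GS = V_G = 1.3 V, so V_ov = 1.3 − 0.711 = 0.589 V.
Assume saturation: I_D = ½ k_n V_ov² = 0.5 × 1.78 × 0.589² = 0.309 mA, giving V_DS = V_DD − I_D R_D = 1.77 − 0.309 × 2.22 = 1.08 V.
V_DS = 1.08 V ≥ V_ov = 0.589 V, confirming saturation.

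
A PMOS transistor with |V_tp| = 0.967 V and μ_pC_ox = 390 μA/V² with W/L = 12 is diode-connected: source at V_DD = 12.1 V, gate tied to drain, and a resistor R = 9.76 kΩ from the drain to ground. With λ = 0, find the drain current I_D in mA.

With gate tied to drain, V_SG = V_SD ≥ V_SG − |V_tp|, so the device is in saturation.
k_p = μ_pC_ox · (W/L) = 4.68 mA/V².
KCL at the drain: ½ k_p (V_SG − |V_tp|)² = (V_DD − V_SG)/R.
Let x = V_SG − 0.967. Then 22.8 x² + x − 11.13 = 0, giving x = 0.677 V (positive root), so V_SG = 1.64 V.
I_D = (V_DD − V_SG)/R = (12.1 − 1.64) / 9.76 = 1.07 mA.

I_D = 1.07 mA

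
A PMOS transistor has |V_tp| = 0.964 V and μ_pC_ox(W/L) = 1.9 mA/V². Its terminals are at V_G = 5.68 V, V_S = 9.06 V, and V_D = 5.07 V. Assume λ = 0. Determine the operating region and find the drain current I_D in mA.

Saturation; I_D = 5.55 mA

V_SG = V_S − V_G = 9.06 − 5.68 = 3.38 V; V_SD = V_S − V_D = 9.06 − 5.07 = 3.99 V.
V_ov = V_SG − |V_tp| = 3.38 − 0.964 = 2.42 V.
Since V_SD = 3.99 V ≥ V_ov = 2.42 V, the device is in saturation.
I_D = ½ k_p V_ov² = 0.5 × 1.9 × 2.42² = 5.55 mA.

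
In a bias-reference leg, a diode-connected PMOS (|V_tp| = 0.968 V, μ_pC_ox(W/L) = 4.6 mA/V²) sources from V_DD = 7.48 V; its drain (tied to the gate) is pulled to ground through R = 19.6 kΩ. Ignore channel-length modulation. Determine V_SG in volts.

V_SG = 1.34 V

With gate tied to drain, V_SG = V_SD ≥ V_SG − |V_tp|, so the device is in saturation.
KCL at the drain: ½ k_p (V_SG − |V_tp|)² = (V_DD − V_SG)/R.
Let x = V_SG − 0.968. Then 45.1 x² + x − 6.512 = 0, giving x = 0.369 V (positive root), so V_SG = 1.34 V.
I_D = (V_DD − V_SG)/R = (7.48 − 1.34) / 19.6 = 0.313 mA.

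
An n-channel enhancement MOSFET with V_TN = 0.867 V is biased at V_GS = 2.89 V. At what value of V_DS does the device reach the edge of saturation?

V_DS,sat = 2.02 V

The boundary between triode and saturation is V_DS = V_GS − V_TN = V_ov.
V_ov = 2.89 − 0.867 = 2.02 V.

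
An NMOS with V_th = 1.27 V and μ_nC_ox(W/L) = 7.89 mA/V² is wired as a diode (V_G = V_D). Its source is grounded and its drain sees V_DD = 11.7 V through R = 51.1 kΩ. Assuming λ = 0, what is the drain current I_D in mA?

I_D = 0.200 mA

With gate tied to drain, V_GS = V_DS ≥ V_GS − V_th, so the device is in saturation.
KCL at the drain: ½ k_n (V_GS − V_th)² = (V_DD − V_GS)/R.
Let x = V_GS − 1.27. Then 202 x² + x − 10.43 = 0, giving x = 0.225 V (positive root), so V_GS = 1.49 V.
I_D = (V_DD − V_GS)/R = (11.7 − 1.49) / 51.1 = 0.2 mA.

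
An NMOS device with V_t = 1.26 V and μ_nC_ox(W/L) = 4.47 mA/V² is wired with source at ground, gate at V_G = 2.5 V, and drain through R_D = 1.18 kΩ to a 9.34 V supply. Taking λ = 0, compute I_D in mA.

V_GS = V_G = 2.5 V, so V_ov = 2.5 − 1.26 = 1.24 V.
Assume saturation: I_D = ½ k_n V_ov² = 0.5 × 4.47 × 1.24² = 3.44 mA, giving V_DS = V_DD − I_D R_D = 9.34 − 3.44 × 1.18 = 5.28 V.
V_DS = 5.28 V ≥ V_ov = 1.24 V, confirming saturation.

I_D = 3.44 mA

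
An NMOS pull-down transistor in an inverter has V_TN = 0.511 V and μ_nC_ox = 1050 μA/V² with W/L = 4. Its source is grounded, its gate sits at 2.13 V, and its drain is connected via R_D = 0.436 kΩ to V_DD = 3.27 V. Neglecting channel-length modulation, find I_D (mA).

I_D = 4.96 mA

V_GS = V_G = 2.13 V, so V_ov = 2.13 − 0.511 = 1.62 V.
k_n = μ_nC_ox · (W/L) = 4.2 mA/V².
Assume saturation: I_D = ½ k_n V_ov² = 0.5 × 4.2 × 1.62² = 5.5 mA, giving V_DS = V_DD − I_D R_D = 3.27 − 5.5 × 0.436 = 0.87 V.
But 0.87 V < V_ov = 1.62 V, so the device is actually in triode.
In triode I_D = k_n[V_ov V_DS − ½ V_DS²] and I_D = (V_DD − V_DS)/R_D. Equating: 0.916 V_DS² − 3.965 V_DS + 3.27 = 0, giving V_DS = 1.11 V (the root below V_ov).
I_D = (3.27 − 1.11) / 0.436 = 4.96 mA.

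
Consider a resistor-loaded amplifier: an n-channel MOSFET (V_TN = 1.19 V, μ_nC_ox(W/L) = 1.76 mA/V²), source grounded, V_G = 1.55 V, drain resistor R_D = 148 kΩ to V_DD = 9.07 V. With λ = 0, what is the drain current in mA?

V_GS = V_G = 1.55 V, so V_ov = 1.55 − 1.19 = 0.36 V.
Assume saturation: I_D = ½ k_n V_ov² = 0.5 × 1.76 × 0.36² = 0.114 mA, giving V_DS = V_DD − I_D R_D = 9.07 − 0.114 × 148 = -7.81 V.
But -7.81 V < V_ov = 0.36 V, so the device is actually in triode.
In triode I_D = k_n[V_ov V_DS − ½ V_DS²] and I_D = (V_DD − V_DS)/R_D. Equating: 130 V_DS² − 94.77 V_DS + 9.07 = 0, giving V_DS = 0.113 V (the root below V_ov).
I_D = (9.07 − 0.113) / 148 = 0.0605 mA.

I_D = 0.0605 mA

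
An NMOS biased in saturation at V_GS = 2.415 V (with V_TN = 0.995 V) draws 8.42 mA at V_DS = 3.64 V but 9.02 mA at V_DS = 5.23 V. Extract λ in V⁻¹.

With V_GS fixed, I_D ∝ (1 + λ V_DS) in saturation, so I_D2/I_D1 = (1 + λ V_DS2)/(1 + λ V_DS1).
9.02/8.42 = 1.071 = (1 + 5.23 λ)/(1 + 3.64 λ).
Solving: λ (I_D1 V_DS2 − I_D2 V_DS1) = I_D2 − I_D1, so λ = (9.02 − 8.42) / (8.42 × 5.23 − 9.02 × 3.64) = 0.6 / 11.2 = 0.0536 V⁻¹.

λ = 0.0536 V⁻¹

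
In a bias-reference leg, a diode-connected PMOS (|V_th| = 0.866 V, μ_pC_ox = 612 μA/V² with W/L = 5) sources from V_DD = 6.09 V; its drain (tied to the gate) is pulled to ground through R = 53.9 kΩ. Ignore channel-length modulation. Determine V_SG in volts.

V_SG = 1.11 V

With gate tied to drain, V_SG = V_SD ≥ V_SG − |V_th|, so the device is in saturation.
k_p = μ_pC_ox · (W/L) = 3.06 mA/V².
KCL at the drain: ½ k_p (V_SG − |V_th|)² = (V_DD − V_SG)/R.
Let x = V_SG − 0.866. Then 82.5 x² + x − 5.224 = 0, giving x = 0.246 V (positive root), so V_SG = 1.11 V.
I_D = (V_DD − V_SG)/R = (6.09 − 1.11) / 53.9 = 0.0924 mA.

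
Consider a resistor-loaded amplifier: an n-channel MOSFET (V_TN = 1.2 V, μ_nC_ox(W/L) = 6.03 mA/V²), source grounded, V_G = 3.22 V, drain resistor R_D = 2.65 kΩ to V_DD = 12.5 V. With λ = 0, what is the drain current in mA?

V_GS = V_G = 3.22 V, so V_ov = 3.22 − 1.2 = 2.02 V.
Assume saturation: I_D = ½ k_n V_ov² = 0.5 × 6.03 × 2.02² = 12.3 mA, giving V_DS = V_DD − I_D R_D = 12.5 − 12.3 × 2.65 = -20.1 V.
But -20.1 V < V_ov = 2.02 V, so the device is actually in triode.
In triode I_D = k_n[V_ov V_DS − ½ V_DS²] and I_D = (V_DD − V_DS)/R_D. Equating: 7.99 V_DS² − 33.28 V_DS + 12.5 = 0, giving V_DS = 0.417 V (the root below V_ov).
I_D = (12.5 − 0.417) / 2.65 = 4.56 mA.

I_D = 4.56 mA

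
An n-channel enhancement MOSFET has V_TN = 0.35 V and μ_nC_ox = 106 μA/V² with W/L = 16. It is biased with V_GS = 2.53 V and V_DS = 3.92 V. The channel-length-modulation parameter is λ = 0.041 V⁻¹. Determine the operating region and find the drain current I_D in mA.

Saturation; I_D = 4.68 mA

k_n = μ_nC_ox · (W/L) = 1.696 mA/V².
V_ov = V_GS − V_TN = 2.53 − 0.35 = 2.18 V.
Since V_DS = 3.92 V ≥ V_ov = 2.18 V, the device is in saturation.
I_D = ½ k_n V_ov² (1 + λ V_DS) = 0.5 × 1.696 × 2.18² × (1 + 0.041 × 3.92) = 4.68 mA.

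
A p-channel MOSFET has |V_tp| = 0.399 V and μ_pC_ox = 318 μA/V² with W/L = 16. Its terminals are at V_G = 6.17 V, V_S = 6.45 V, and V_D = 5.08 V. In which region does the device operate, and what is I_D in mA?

Cutoff; I_D = 0 mA

V_SG = V_S − V_G = 6.45 − 6.17 = 0.28 V; V_SD = V_S − V_D = 6.45 − 5.08 = 1.37 V.
V_SG = 0.28 V < |V_tp| = 0.399 V, so the transistor is in cutoff.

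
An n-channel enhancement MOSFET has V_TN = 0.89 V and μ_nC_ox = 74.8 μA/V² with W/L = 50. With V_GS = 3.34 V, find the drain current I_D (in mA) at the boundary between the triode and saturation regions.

At the boundary V_DS = V_ov = V_GS − V_TN = 3.34 − 0.89 = 2.45 V.
k_n = μ_nC_ox · (W/L) = 3.74 mA/V².
I_D = ½ k_n V_ov² = 0.5 × 3.74 × 2.45² = 11.2 mA.

I_D = 11.2 mA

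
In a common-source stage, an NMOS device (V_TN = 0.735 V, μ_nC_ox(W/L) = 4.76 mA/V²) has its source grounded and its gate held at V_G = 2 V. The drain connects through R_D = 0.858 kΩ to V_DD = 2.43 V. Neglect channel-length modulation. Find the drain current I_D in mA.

V_GS = V_G = 2 V, so V_ov = 2 − 0.735 = 1.27 V.
Assume saturation: I_D = ½ k_n V_ov² = 0.5 × 4.76 × 1.27² = 3.81 mA, giving V_DS = V_DD − I_D R_D = 2.43 − 3.81 × 0.858 = -0.838 V.
But -0.838 V < V_ov = 1.27 V, so the device is actually in triode.
In triode I_D = k_n[V_ov V_DS − ½ V_DS²] and I_D = (V_DD − V_DS)/R_D. Equating: 2.04 V_DS² − 6.166 V_DS + 2.43 = 0, giving V_DS = 0.466 V (the root below V_ov).
I_D = (2.43 − 0.466) / 0.858 = 2.29 mA.

I_D = 2.29 mA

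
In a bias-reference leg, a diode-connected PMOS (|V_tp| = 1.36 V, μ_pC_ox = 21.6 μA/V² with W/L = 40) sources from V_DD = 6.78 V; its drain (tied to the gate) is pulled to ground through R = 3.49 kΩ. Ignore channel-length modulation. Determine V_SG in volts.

V_SG = 2.95 V

With gate tied to drain, V_SG = V_SD ≥ V_SG − |V_tp|, so the device is in saturation.
k_p = μ_pC_ox · (W/L) = 0.864 mA/V².
KCL at the drain: ½ k_p (V_SG − |V_tp|)² = (V_DD − V_SG)/R.
Let x = V_SG − 1.36. Then 1.51 x² + x − 5.42 = 0, giving x = 1.59 V (positive root), so V_SG = 2.95 V.
I_D = (V_DD − V_SG)/R = (6.78 − 2.95) / 3.49 = 1.1 mA.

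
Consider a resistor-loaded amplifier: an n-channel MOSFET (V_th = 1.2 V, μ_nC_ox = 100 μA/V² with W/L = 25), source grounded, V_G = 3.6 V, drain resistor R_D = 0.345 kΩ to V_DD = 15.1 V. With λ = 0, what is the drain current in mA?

I_D = 7.20 mA

V_GS = V_G = 3.6 V, so V_ov = 3.6 − 1.2 = 2.4 V.
k_n = μ_nC_ox · (W/L) = 2.5 mA/V².
Assume saturation: I_D = ½ k_n V_ov² = 0.5 × 2.5 × 2.4² = 7.2 mA, giving V_DS = V_DD − I_D R_D = 15.1 − 7.2 × 0.345 = 12.6 V.
V_DS = 12.6 V ≥ V_ov = 2.4 V, confirming saturation.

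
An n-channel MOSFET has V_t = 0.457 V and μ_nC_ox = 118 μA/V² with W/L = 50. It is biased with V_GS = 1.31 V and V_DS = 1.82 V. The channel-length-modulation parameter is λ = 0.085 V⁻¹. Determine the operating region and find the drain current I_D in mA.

k_n = μ_nC_ox · (W/L) = 5.9 mA/V².
V_ov = V_GS − V_t = 1.31 − 0.457 = 0.853 V.
Since V_DS = 1.82 V ≥ V_ov = 0.853 V, the device is in saturation.
I_D = ½ k_n V_ov² (1 + λ V_DS) = 0.5 × 5.9 × 0.853² × (1 + 0.085 × 1.82) = 2.48 mA.

Saturation; I_D = 2.48 mA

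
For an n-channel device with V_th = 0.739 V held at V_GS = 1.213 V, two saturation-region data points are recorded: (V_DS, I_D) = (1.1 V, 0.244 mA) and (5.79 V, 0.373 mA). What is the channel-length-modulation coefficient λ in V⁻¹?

λ = 0.129 V⁻¹

With V_GS fixed, I_D ∝ (1 + λ V_DS) in saturation, so I_D2/I_D1 = (1 + λ V_DS2)/(1 + λ V_DS1).
0.373/0.244 = 1.529 = (1 + 5.79 λ)/(1 + 1.1 λ).
Solving: λ (I_D1 V_DS2 − I_D2 V_DS1) = I_D2 − I_D1, so λ = (0.373 − 0.244) / (0.244 × 5.79 − 0.373 × 1.1) = 0.129 / 1 = 0.129 V⁻¹.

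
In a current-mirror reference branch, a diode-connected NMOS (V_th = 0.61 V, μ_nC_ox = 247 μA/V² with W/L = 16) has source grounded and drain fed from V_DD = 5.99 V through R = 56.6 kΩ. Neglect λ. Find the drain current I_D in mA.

With gate tied to drain, V_GS = V_DS ≥ V_GS − V_th, so the device is in saturation.
k_n = μ_nC_ox · (W/L) = 3.952 mA/V².
KCL at the drain: ½ k_n (V_GS − V_th)² = (V_DD − V_GS)/R.
Let x = V_GS − 0.61. Then 112 x² + x − 5.38 = 0, giving x = 0.215 V (positive root), so V_GS = 0.825 V.
I_D = (V_DD − V_GS)/R = (5.99 − 0.825) / 56.6 = 0.0913 mA.

I_D = 0.0913 mA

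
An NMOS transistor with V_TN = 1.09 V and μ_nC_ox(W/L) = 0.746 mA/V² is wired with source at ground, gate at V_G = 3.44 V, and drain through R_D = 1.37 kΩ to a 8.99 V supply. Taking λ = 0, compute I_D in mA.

I_D = 2.06 mA

V_GS = V_G = 3.44 V, so V_ov = 3.44 − 1.09 = 2.35 V.
Assume saturation: I_D = ½ k_n V_ov² = 0.5 × 0.746 × 2.35² = 2.06 mA, giving V_DS = V_DD − I_D R_D = 8.99 − 2.06 × 1.37 = 6.17 V.
V_DS = 6.17 V ≥ V_ov = 2.35 V, confirming saturation.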